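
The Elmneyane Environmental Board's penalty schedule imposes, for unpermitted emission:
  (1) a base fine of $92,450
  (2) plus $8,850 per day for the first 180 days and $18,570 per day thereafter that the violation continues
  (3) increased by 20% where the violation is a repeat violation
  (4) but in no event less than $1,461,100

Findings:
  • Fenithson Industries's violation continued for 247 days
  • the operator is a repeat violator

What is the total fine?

$3,515,568

First 180 days: 180 × $8,850 = $1,593,000
Remaining days: (247 − 180) × $18,570 = $1,244,190
Per-day component: $1,593,000 + $1,244,190 = $2,837,190
Base plus per-day: $92,450 + $2,837,190 = $2,929,640
Enhancement: 20% of $2,929,640 = $585,928
Enhanced fine: $2,929,640 + $585,928 = $3,515,568
Minimum $1,461,100: $3,515,568 meets the minimum, no increase.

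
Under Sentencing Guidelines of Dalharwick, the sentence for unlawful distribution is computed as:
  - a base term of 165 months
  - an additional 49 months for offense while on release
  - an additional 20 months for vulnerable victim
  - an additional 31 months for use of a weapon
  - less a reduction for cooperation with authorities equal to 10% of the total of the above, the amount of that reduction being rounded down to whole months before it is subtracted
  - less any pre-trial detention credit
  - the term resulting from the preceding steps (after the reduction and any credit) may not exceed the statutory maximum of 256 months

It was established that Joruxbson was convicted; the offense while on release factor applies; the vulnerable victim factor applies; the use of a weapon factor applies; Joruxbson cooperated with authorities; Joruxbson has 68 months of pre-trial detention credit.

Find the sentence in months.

Offense while on release enhancement: +49 months
Vulnerable victim enhancement: +20 months
Use of a weapon enhancement: +31 months
Adjusted term: 165 months + 49 months + 20 months + 31 months = 265 months
Cooperation with authorities reduction: 10% of 265 months = 26 months (rounded down)
After reduction: 265 − 26 = 239 months
Less pre-trial detention credit: 239 months − 68 months = 171 months
Cap at 256 months: 171 months is within the cap, no reduction.

Sentence: 171 months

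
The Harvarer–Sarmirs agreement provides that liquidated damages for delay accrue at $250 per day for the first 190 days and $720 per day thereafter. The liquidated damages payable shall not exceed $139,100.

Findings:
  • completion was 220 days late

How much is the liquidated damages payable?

First 190 days: 190 × $250 = $47,500
Remaining days: (220 − 190) × $720 = $21,600
Accrued per-day damages: $47,500 + $21,600 = $69,100
Cap at $139,100: $69,100 is within the cap, no reduction.

$69,100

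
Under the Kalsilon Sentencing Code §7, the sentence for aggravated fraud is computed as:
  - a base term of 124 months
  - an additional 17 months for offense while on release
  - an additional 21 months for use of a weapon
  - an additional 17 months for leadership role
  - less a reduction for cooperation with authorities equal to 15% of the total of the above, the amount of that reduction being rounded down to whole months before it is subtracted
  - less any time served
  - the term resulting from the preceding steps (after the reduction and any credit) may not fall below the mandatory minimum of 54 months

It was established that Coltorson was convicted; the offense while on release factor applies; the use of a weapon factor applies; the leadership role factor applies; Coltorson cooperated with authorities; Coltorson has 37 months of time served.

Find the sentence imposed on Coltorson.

116 months

Offense while on release enhancement: +17 months
Use of a weapon enhancement: +21 months
Leadership role enhancement: +17 months
Adjusted term: 124 months + 17 months + 21 months + 17 months = 179 months
Cooperation with authorities reduction: 15% of 179 months = 26 months (rounded down)
After reduction: 179 − 26 = 153 months
Less time served: 153 months − 37 months = 116 months
Minimum 54 months: 116 months meets the minimum, no increase.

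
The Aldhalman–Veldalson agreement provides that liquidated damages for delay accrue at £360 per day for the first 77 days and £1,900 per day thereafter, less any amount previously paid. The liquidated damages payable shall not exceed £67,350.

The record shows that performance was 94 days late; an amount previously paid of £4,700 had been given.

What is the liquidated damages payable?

First 77 days: 77 × £360 = £27,720
Remaining days: (94 − 77) × £1,900 = £32,300
Accrued per-day damages: £27,720 + £32,300 = £60,020
Less amount previously paid: £60,020 − £4,700 = £55,320
Cap at £67,350: £55,320 is within the cap, no reduction.

£55,320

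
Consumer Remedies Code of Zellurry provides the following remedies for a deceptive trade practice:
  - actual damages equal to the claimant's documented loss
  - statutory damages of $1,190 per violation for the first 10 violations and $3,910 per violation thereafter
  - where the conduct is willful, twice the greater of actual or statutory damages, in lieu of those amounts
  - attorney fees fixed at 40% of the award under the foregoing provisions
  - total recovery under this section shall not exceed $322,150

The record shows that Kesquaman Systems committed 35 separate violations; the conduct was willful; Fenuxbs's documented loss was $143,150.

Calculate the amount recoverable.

$322,150

First 10 violations: 10 × $1,190 = $11,900
Remaining violations: (35 − 10) × $3,910 = $97,750
Statutory damages: $11,900 + $97,750 = $109,650
Greater of actual damages ($143,150) or statutory damages ($109,650): $143,150
Doubled: 2 × $143,150 = $286,300
Attorney fees: 40% of $286,300 = $114,520
Total before cap: $286,300 + $114,520 = $400,820
Cap at $322,150: $400,820 exceeds the cap → $322,150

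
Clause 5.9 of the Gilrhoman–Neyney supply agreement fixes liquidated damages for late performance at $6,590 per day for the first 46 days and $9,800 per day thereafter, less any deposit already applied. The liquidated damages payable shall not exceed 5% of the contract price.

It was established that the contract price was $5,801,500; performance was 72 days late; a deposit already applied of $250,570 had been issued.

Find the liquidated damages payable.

$290,075

First 46 days: 46 × $6,590 = $303,140
Remaining days: (72 − 46) × $9,800 = $254,800
Accrued per-day damages: $303,140 + $254,800 = $557,940
Less deposit already applied: $557,940 − $250,570 = $307,370
Cap: 5% of $5,801,500 = $290,075
Cap at $290,075: $307,370 exceeds the cap → $290,075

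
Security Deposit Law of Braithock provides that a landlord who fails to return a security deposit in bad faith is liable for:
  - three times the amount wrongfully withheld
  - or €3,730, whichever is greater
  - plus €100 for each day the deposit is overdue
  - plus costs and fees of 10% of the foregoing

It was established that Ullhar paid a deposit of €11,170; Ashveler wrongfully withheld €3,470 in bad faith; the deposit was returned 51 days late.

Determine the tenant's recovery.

Trebled: 3 × €3,470 = €10,410
Minimum €3,730: €10,410 meets the minimum, no increase.
Late-return penalty: 51 × €100 = €5,100
Damages plus late penalty: €10,410 + €5,100 = €15,510
Costs and fees: 10% of €15,510 = €1,551
Total recovery: €15,510 + €1,551 = €17,061

€17,061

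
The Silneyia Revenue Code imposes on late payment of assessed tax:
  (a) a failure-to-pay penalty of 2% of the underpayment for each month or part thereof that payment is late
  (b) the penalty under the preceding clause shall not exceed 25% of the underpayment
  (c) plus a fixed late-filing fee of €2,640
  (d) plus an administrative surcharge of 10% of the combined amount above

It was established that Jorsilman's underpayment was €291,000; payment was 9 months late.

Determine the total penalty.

€60,522

Accrued rate: 2% × 9 = 18%, capped at 25% → 18%
Failure-to-pay penalty: 18% of €291,000 = €52,380
Penalty before surcharge: €52,380 + €2,640 = €55,020
Administrative surcharge: 10% of €55,020 = €5,502
Total penalty: €55,020 + €5,502 = €60,522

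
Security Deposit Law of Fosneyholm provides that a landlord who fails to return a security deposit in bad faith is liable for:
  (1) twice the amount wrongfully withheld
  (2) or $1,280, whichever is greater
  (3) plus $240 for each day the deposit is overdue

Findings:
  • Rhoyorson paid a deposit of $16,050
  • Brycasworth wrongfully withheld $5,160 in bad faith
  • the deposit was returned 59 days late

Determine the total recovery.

Recovery: $24,480

Doubled: 2 × $5,160 = $10,320
Minimum $1,280: $10,320 meets the minimum, no increase.
Late-return penalty: 59 × $240 = $14,160
Damages plus late penalty: $10,320 + $14,160 = $24,480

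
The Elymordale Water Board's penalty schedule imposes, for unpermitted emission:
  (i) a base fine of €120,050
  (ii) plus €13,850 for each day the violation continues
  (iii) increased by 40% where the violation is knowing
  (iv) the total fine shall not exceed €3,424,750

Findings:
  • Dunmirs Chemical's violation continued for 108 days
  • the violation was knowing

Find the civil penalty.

€2,262,190

Per-day component: 108 × €13,850 = €1,495,800
Base plus per-day: €120,050 + €1,495,800 = €1,615,850
Enhancement: 40% of €1,615,850 = €646,340
Enhanced fine: €1,615,850 + €646,340 = €2,262,190
Cap at €3,424,750: €2,262,190 is within the cap, no reduction.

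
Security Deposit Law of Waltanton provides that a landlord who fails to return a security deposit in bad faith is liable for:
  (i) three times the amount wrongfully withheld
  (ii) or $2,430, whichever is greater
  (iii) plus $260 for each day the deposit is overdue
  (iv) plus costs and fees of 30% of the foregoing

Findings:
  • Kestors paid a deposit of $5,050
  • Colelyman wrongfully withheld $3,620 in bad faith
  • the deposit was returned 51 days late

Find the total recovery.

$31,356

Trebled: 3 × $3,620 = $10,860
Minimum $2,430: $10,860 meets the minimum, no increase.
Late-return penalty: 51 × $260 = $13,260
Damages plus late penalty: $10,860 + $13,260 = $24,120
Costs and fees: 30% of $24,120 = $7,236
Total recovery: $24,120 + $7,236 = $31,356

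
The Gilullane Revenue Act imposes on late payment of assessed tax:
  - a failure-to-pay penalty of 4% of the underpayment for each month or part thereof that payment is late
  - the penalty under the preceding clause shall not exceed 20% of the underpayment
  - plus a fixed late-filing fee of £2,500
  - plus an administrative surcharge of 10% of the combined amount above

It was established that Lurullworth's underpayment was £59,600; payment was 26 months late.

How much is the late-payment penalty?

Accrued rate: 4% × 26 = 104%, capped at 20% → 20%
Failure-to-pay penalty: 20% of £59,600 = £11,920
Penalty before surcharge: £11,920 + £2,500 = £14,420
Administrative surcharge: 10% of £14,420 = £1,442
Total penalty: £14,420 + £1,442 = £15,862

£15,862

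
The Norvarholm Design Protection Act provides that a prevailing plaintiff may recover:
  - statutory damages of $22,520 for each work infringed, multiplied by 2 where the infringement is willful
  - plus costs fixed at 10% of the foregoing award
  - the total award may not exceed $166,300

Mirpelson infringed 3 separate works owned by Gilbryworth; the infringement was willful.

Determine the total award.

$148,632

Statutory damages: 3 × $22,520 = $67,560
Doubled: 2 × $67,560 = $135,120
Costs: 10% of $135,120 = $13,512
Award plus costs: $135,120 + $13,512 = $148,632
Cap at $166,300: $148,632 is within the cap, no reduction.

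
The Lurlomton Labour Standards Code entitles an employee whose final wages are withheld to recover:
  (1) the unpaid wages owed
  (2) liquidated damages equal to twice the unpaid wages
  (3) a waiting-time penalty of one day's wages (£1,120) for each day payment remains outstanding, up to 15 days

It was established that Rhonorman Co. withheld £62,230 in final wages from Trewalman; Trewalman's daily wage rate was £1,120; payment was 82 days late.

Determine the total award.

£203,490

Doubled: 2 × £62,230 = £124,460
Penalty days: min(82, 15) = 15
Waiting-time penalty: 15 × £1,120 = £16,800
Total award: £62,230 + £124,460 + £16,800 = £203,490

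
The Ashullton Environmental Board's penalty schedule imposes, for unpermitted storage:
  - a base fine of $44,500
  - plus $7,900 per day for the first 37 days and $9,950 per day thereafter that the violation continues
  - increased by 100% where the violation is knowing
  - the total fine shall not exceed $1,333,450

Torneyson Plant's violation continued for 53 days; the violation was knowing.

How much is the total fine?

First 37 days: 37 × $7,900 = $292,300
Remaining days: (53 − 37) × $9,950 = $159,200
Per-day component: $292,300 + $159,200 = $451,500
Base plus per-day: $44,500 + $451,500 = $496,000
Enhancement: 100% of $496,000 = $496,000
Enhanced fine: $496,000 + $496,000 = $992,000
Cap at $1,333,450: $992,000 is within the cap, no reduction.

$992,000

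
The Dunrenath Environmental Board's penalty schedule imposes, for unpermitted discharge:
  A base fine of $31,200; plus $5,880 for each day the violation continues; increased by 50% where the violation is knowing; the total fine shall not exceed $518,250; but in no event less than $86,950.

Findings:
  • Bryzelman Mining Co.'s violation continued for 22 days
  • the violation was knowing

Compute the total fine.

Civil penalty: $240,840

Per-day component: 22 × $5,880 = $129,360
Base plus per-day: $31,200 + $129,360 = $160,560
Enhancement: 50% of $160,560 = $80,280
Enhanced fine: $160,560 + $80,280 = $240,840
Cap at $518,250: $240,840 is within the cap, no reduction.
Minimum $86,950: $240,840 meets the minimum, no increase.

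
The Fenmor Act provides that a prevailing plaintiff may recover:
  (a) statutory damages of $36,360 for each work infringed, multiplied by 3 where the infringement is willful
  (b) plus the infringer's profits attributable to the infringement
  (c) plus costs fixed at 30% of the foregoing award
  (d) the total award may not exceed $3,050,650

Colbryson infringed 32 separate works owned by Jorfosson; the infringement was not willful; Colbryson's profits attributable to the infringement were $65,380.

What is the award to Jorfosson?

$1,597,570

Statutory damages: 32 × $36,360 = $1,163,520
Infringement not willful: no ×3 enhancement.
Combined award: $1,163,520 + $65,380 = $1,228,900
Costs: 30% of $1,228,900 = $368,670
Award plus costs: $1,228,900 + $368,670 = $1,597,570
Cap at $3,050,650: $1,597,570 is within the cap, no reduction.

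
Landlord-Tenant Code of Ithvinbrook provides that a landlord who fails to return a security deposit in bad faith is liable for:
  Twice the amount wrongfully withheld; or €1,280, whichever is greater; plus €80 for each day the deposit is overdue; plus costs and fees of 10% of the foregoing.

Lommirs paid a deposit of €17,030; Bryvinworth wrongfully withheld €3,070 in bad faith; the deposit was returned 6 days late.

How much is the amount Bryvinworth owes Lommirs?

€7,282

Doubled: 2 × €3,070 = €6,140
Minimum €1,280: €6,140 meets the minimum, no increase.
Late-return penalty: 6 × €80 = €480
Damages plus late penalty: €6,140 + €480 = €6,620
Costs and fees: 10% of €6,620 = €662
Total recovery: €6,620 + €662 = €7,282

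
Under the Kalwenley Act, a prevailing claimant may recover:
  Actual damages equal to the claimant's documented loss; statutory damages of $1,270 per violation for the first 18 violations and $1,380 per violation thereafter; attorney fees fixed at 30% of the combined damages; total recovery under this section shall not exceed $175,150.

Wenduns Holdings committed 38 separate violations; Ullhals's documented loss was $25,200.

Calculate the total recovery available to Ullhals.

First 18 violations: 18 × $1,270 = $22,860
Remaining violations: (38 − 18) × $1,380 = $27,600
Statutory damages: $22,860 + $27,600 = $50,460
Combined damages: $25,200 + $50,460 = $75,660
Attorney fees: 30% of $75,660 = $22,698
Total before cap: $75,660 + $22,698 = $98,358
Cap at $175,150: $98,358 is within the cap, no reduction.

$98,358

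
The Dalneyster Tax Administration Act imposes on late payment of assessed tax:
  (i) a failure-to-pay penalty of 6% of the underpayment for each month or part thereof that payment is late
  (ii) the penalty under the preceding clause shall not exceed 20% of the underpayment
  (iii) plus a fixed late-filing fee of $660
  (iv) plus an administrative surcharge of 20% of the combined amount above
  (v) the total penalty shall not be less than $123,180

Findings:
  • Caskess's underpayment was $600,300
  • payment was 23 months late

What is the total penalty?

Accrued rate: 6% × 23 = 138%, capped at 20% → 20%
Failure-to-pay penalty: 20% of $600,300 = $120,060
Penalty before surcharge: $120,060 + $660 = $120,720
Administrative surcharge: 20% of $120,720 = $24,144
Total penalty: $120,720 + $24,144 = $144,864
Minimum $123,180: $144,864 meets the minimum, no increase.

Penalty: $144,864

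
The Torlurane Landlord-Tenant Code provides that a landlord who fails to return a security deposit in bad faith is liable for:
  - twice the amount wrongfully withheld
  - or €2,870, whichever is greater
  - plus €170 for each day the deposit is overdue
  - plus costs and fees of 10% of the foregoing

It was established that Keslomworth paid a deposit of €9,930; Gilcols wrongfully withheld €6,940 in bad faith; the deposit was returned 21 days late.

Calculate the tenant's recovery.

Doubled: 2 × €6,940 = €13,880
Minimum €2,870: €13,880 meets the minimum, no increase.
Late-return penalty: 21 × €170 = €3,570
Damages plus late penalty: €13,880 + €3,570 = €17,450
Costs and fees: 10% of €17,450 = €1,745
Total recovery: €17,450 + €1,745 = €19,195

Recovery: €19,195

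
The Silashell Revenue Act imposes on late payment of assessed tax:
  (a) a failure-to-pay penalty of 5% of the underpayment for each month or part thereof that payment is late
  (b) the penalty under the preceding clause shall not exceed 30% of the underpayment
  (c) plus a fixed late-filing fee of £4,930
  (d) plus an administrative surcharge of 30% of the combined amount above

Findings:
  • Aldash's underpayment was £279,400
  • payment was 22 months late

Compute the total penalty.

£115,375

Accrued rate: 5% × 22 = 110%, capped at 30% → 30%
Failure-to-pay penalty: 30% of £279,400 = £83,820
Penalty before surcharge: £83,820 + £4,930 = £88,750
Administrative surcharge: 30% of £88,750 = £26,625
Total penalty: £88,750 + £26,625 = £115,375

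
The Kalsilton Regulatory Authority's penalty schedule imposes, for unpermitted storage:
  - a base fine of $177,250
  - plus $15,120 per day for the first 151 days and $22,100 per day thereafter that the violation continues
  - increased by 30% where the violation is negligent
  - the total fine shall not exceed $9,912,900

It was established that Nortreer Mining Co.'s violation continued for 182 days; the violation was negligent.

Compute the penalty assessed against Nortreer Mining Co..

First 151 days: 151 × $15,120 = $2,283,120
Remaining days: (182 − 151) × $22,100 = $685,100
Per-day component: $2,283,120 + $685,100 = $2,968,220
Base plus per-day: $177,250 + $2,968,220 = $3,145,470
Enhancement: 30% of $3,145,470 = $943,641
Enhanced fine: $3,145,470 + $943,641 = $4,089,111
Cap at $9,912,900: $4,089,111 is within the cap, no reduction.

$4,089,111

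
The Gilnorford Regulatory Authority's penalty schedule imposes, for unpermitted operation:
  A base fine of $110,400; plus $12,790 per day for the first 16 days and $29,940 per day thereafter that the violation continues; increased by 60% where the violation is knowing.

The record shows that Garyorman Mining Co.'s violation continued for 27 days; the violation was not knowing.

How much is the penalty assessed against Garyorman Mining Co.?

First 16 days: 16 × $12,790 = $204,640
Remaining days: (27 − 16) × $29,940 = $329,340
Per-day component: $204,640 + $329,340 = $533,980
Base plus per-day: $110,400 + $533,980 = $644,380
The violation was not knowing: no 60% increase.

Civil penalty: $644,380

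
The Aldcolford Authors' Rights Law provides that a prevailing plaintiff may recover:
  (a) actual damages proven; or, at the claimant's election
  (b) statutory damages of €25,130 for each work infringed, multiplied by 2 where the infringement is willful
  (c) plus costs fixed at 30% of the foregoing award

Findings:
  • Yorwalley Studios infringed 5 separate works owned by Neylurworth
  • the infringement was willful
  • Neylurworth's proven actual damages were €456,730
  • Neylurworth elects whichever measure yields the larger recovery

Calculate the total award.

Statutory damages: 5 × €25,130 = €125,650
Doubled: 2 × €125,650 = €251,300
Greater of actual damages (€456,730) or enhanced statutory damages (€251,300): €456,730
Costs: 30% of €456,730 = €137,019
Award plus costs: €456,730 + €137,019 = €593,749

€593,749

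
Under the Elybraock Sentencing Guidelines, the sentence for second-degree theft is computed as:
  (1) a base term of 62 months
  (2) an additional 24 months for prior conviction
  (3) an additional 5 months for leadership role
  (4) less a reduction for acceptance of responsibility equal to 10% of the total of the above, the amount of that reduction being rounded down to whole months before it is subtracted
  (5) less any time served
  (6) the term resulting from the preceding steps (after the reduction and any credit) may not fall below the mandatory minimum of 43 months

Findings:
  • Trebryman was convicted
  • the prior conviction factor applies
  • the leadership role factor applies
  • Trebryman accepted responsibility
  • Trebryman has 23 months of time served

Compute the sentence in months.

Prior conviction enhancement: +24 months
Leadership role enhancement: +5 months
Adjusted term: 62 months + 24 months + 5 months = 91 months
Acceptance of responsibility reduction: 10% of 91 months = 9 months (rounded down)
After reduction: 91 − 9 = 82 months
Less time served: 82 months − 23 months = 59 months
Minimum 43 months: 59 months meets the minimum, no increase.

59 months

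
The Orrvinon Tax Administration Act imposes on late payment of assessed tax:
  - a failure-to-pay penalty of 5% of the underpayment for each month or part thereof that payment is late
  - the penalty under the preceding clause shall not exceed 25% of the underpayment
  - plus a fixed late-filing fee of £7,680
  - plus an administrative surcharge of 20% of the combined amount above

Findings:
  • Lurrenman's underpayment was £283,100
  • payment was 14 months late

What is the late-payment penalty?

Accrued rate: 5% × 14 = 70%, capped at 25% → 25%
Failure-to-pay penalty: 25% of £283,100 = £70,775
Penalty before surcharge: £70,775 + £7,680 = £78,455
Administrative surcharge: 20% of £78,455 = £15,691
Total penalty: £78,455 + £15,691 = £94,146

£94,146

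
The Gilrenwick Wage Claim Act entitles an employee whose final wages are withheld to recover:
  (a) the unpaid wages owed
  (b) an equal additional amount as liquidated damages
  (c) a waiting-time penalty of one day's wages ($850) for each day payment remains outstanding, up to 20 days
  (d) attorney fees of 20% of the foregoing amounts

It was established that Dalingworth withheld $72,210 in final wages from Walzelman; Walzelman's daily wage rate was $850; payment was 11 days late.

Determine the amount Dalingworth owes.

$184,524

Liquidated damages (equal amount): $72,210
Penalty days: min(11, 20) = 11
Waiting-time penalty: 11 × $850 = $9,350
Subtotal: $72,210 + $72,210 + $9,350 = $153,770
Attorney fees: 20% of $153,770 = $30,754
Total award: $153,770 + $30,754 = $184,524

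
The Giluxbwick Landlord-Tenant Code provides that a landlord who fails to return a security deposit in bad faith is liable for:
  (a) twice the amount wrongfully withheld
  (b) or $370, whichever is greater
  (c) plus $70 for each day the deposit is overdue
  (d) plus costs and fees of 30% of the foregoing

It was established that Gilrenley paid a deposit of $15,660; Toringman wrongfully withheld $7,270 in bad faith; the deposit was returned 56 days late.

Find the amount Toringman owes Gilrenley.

Doubled: 2 × $7,270 = $14,540
Minimum $370: $14,540 meets the minimum, no increase.
Late-return penalty: 56 × $70 = $3,920
Damages plus late penalty: $14,540 + $3,920 = $18,460
Costs and fees: 30% of $18,460 = $5,538
Total recovery: $18,460 + $5,538 = $23,998

$23,998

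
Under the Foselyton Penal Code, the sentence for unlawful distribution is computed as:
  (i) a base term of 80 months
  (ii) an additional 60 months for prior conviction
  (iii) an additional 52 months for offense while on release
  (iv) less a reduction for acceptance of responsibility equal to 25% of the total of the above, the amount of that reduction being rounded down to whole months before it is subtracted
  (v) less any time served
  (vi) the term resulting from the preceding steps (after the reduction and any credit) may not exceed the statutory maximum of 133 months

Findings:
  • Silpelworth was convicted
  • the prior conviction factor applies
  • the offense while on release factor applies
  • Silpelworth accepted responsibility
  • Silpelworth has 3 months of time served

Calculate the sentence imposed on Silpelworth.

Prior conviction enhancement: +60 months
Offense while on release enhancement: +52 months
Adjusted term: 80 months + 60 months + 52 months = 192 months
Acceptance of responsibility reduction: 25% of 192 months = 48 months (rounded down)
After reduction: 192 − 48 = 144 months
Less time served: 144 months − 3 months = 141 months
Cap at 133 months: 141 months exceeds the cap → 133 months

133 months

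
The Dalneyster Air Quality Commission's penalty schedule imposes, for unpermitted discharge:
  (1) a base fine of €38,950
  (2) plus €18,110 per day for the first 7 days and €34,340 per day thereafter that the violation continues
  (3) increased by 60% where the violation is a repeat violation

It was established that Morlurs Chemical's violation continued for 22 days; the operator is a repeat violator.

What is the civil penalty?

€1,089,312

First 7 days: 7 × €18,110 = €126,770
Remaining days: (22 − 7) × €34,340 = €515,100
Per-day component: €126,770 + €515,100 = €641,870
Base plus per-day: €38,950 + €641,870 = €680,820
Enhancement: 60% of €680,820 = €408,492
Enhanced fine: €680,820 + €408,492 = €1,089,312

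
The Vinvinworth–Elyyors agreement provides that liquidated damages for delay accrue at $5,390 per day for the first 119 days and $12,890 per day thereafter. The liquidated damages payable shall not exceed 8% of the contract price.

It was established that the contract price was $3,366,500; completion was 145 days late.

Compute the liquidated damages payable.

$269,320

First 119 days: 119 × $5,390 = $641,410
Remaining days: (145 − 119) × $12,890 = $335,140
Accrued per-day damages: $641,410 + $335,140 = $976,550
Cap: 8% of $3,366,500 = $269,320
Cap at $269,320: $976,550 exceeds the cap → $269,320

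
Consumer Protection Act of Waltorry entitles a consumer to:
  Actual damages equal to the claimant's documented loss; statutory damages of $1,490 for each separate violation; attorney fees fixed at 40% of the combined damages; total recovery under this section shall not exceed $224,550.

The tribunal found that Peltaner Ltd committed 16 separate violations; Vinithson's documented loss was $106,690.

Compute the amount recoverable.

$182,742

Statutory damages: 16 × $1,490 = $23,840
Combined damages: $106,690 + $23,840 = $130,530
Attorney fees: 40% of $130,530 = $52,212
Total before cap: $130,530 + $52,212 = $182,742
Cap at $224,550: $182,742 is within the cap, no reduction.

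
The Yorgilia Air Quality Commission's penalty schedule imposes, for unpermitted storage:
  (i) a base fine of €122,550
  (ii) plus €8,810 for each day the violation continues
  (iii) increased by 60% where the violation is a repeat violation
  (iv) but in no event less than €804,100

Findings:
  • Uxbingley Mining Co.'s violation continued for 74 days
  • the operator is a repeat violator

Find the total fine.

€1,239,184

Per-day component: 74 × €8,810 = €651,940
Base plus per-day: €122,550 + €651,940 = €774,490
Enhancement: 60% of €774,490 = €464,694
Enhanced fine: €774,490 + €464,694 = €1,239,184
Minimum €804,100: €1,239,184 meets the minimum, no increase.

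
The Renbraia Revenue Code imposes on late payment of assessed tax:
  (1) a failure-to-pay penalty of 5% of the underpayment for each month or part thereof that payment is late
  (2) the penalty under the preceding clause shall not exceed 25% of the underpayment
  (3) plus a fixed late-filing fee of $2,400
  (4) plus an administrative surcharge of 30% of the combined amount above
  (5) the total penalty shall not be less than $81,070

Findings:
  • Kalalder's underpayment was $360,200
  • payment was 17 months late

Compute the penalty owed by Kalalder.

$120,185

Accrued rate: 5% × 17 = 85%, capped at 25% → 25%
Failure-to-pay penalty: 25% of $360,200 = $90,050
Penalty before surcharge: $90,050 + $2,400 = $92,450
Administrative surcharge: 30% of $92,450 = $27,735
Total penalty: $92,450 + $27,735 = $120,185
Minimum $81,070: $120,185 meets the minimum, no increase.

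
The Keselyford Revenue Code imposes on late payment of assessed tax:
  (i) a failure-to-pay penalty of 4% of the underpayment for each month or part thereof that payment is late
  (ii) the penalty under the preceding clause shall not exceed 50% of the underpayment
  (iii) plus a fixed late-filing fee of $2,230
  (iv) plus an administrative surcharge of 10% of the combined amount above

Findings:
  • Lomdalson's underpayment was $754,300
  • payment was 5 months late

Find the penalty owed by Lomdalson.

Accrued rate: 4% × 5 = 20%, capped at 50% → 20%
Failure-to-pay penalty: 20% of $754,300 = $150,860
Penalty before surcharge: $150,860 + $2,230 = $153,090
Administrative surcharge: 10% of $153,090 = $15,309
Total penalty: $153,090 + $15,309 = $168,399

Penalty: $168,399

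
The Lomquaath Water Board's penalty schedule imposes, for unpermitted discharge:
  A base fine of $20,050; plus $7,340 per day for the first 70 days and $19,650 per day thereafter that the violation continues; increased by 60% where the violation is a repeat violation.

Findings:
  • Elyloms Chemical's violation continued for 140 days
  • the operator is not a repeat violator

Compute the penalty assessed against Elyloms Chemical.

Civil penalty: $1,909,350

First 70 days: 70 × $7,340 = $513,800
Remaining days: (140 − 70) × $19,650 = $1,375,500
Per-day component: $513,800 + $1,375,500 = $1,889,300
Base plus per-day: $20,050 + $1,889,300 = $1,909,350
The operator is not a repeat violator: no 60% increase.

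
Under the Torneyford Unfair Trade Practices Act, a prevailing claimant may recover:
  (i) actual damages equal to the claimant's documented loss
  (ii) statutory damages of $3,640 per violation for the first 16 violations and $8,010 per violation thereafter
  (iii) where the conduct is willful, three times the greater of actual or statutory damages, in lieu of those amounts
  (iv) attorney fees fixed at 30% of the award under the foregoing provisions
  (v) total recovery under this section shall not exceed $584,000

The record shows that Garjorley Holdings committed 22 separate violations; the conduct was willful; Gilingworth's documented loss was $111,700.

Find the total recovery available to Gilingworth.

$435,630

First 16 violations: 16 × $3,640 = $58,240
Remaining violations: (22 − 16) × $8,010 = $48,060
Statutory damages: $58,240 + $48,060 = $106,300
Greater of actual damages ($111,700) or statutory damages ($106,300): $111,700
Trebled: 3 × $111,700 = $335,100
Attorney fees: 30% of $335,100 = $100,530
Total before cap: $335,100 + $100,530 = $435,630
Cap at $584,000: $435,630 is within the cap, no reduction.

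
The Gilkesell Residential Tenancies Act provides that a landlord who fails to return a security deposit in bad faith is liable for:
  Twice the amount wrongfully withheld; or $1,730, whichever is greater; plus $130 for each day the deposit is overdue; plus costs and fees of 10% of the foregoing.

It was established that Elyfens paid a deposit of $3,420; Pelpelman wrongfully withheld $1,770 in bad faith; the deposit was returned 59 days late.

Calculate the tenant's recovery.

Recovery: $12,331

Doubled: 2 × $1,770 = $3,540
Minimum $1,730: $3,540 meets the minimum, no increase.
Late-return penalty: 59 × $130 = $7,670
Damages plus late penalty: $3,540 + $7,670 = $11,210
Costs and fees: 10% of $11,210 = $1,121
Total recovery: $11,210 + $1,121 = $12,331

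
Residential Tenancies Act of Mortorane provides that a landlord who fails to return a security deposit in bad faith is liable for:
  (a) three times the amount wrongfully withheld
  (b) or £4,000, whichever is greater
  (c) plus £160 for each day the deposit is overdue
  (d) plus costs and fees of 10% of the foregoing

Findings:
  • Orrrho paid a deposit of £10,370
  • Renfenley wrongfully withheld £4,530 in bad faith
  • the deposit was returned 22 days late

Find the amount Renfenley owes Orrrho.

Trebled: 3 × £4,530 = £13,590
Minimum £4,000: £13,590 meets the minimum, no increase.
Late-return penalty: 22 × £160 = £3,520
Damages plus late penalty: £13,590 + £3,520 = £17,110
Costs and fees: 10% of £17,110 = £1,711
Total recovery: £17,110 + £1,711 = £18,821

£18,821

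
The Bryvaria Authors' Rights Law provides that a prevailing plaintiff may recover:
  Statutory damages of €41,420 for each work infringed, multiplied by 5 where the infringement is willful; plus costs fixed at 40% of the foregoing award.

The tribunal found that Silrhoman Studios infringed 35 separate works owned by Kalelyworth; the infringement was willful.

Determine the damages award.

Statutory damages: 35 × €41,420 = €1,449,700
Multiplied by 5: 5 × €1,449,700 = €7,248,500
Costs: 40% of €7,248,500 = €2,899,400
Award plus costs: €7,248,500 + €2,899,400 = €10,147,900

€10,147,900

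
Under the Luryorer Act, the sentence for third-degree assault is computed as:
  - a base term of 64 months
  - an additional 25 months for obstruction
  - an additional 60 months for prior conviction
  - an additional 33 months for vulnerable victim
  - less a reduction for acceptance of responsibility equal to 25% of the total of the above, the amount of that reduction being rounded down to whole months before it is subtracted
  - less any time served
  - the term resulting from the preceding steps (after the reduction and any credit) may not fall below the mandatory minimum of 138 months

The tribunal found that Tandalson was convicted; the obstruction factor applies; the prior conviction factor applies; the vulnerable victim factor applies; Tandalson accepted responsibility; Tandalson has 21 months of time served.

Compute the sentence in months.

138 months

Obstruction enhancement: +25 months
Prior conviction enhancement: +60 months
Vulnerable victim enhancement: +33 months
Adjusted term: 64 months + 25 months + 60 months + 33 months = 182 months
Acceptance of responsibility reduction: 25% of 182 months = 45 months (rounded down)
After reduction: 182 − 45 = 137 months
Less time served: 137 months − 21 months = 116 months
Minimum 138 months: 116 months is below the minimum → 138 months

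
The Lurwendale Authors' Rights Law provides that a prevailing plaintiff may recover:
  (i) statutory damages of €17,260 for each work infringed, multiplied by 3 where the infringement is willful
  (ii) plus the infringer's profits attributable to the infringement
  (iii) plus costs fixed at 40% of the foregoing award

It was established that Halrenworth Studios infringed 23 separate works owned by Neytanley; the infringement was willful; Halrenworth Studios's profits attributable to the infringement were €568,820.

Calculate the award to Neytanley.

Statutory damages: 23 × €17,260 = €396,980
Trebled: 3 × €396,980 = €1,190,940
Combined award: €1,190,940 + €568,820 = €1,759,760
Costs: 40% of €1,759,760 = €703,904
Award plus costs: €1,759,760 + €703,904 = €2,463,664

Award: €2,463,664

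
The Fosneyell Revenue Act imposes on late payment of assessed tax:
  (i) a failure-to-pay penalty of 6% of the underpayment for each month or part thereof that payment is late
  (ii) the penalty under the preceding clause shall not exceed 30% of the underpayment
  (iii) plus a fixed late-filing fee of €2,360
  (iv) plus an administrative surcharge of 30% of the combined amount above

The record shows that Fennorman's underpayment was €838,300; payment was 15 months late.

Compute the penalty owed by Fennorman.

Penalty: €330,005

Accrued rate: 6% × 15 = 90%, capped at 30% → 30%
Failure-to-pay penalty: 30% of €838,300 = €251,490
Penalty before surcharge: €251,490 + €2,360 = €253,850
Administrative surcharge: 30% of €253,850 = €76,155
Total penalty: €253,850 + €76,155 = €330,005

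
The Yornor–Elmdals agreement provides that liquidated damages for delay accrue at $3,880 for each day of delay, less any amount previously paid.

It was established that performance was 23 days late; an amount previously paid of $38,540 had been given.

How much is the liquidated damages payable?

$50,700

Per-day damages: 23 × $3,880 = $89,240
Less amount previously paid: $89,240 − $38,540 = $50,700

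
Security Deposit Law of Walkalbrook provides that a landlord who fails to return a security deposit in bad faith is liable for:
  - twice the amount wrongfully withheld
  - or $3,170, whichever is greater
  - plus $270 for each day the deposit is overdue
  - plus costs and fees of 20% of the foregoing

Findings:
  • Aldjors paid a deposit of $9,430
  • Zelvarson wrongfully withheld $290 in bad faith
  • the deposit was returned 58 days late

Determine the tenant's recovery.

$22,596

Doubled: 2 × $290 = $580
Minimum $3,170: $580 is below the minimum → $3,170
Late-return penalty: 58 × $270 = $15,660
Damages plus late penalty: $3,170 + $15,660 = $18,830
Costs and fees: 20% of $18,830 = $3,766
Total recovery: $18,830 + $3,766 = $22,596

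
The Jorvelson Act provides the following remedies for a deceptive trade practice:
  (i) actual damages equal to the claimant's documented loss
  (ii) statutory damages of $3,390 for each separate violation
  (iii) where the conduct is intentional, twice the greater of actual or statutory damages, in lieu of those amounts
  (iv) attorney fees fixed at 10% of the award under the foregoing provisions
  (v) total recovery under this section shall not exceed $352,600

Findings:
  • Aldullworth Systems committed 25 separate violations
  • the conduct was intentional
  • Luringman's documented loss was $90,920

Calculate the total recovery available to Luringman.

Total recovery: $200,024

Statutory damages: 25 × $3,390 = $84,750
Greater of actual damages ($90,920) or statutory damages ($84,750): $90,920
Doubled: 2 × $90,920 = $181,840
Attorney fees: 10% of $181,840 = $18,184
Total before cap: $181,840 + $18,184 = $200,024
Cap at $352,600: $200,024 is within the cap, no reduction.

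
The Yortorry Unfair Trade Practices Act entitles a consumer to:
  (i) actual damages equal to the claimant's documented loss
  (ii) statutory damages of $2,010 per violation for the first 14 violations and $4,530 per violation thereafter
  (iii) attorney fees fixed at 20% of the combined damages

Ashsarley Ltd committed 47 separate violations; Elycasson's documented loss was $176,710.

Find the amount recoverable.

Total recovery: $425,208

First 14 violations: 14 × $2,010 = $28,140
Remaining violations: (47 − 14) × $4,530 = $149,490
Statutory damages: $28,140 + $149,490 = $177,630
Combined damages: $176,710 + $177,630 = $354,340
Attorney fees: 20% of $354,340 = $70,868
Total recovery: $354,340 + $70,868 = $425,208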